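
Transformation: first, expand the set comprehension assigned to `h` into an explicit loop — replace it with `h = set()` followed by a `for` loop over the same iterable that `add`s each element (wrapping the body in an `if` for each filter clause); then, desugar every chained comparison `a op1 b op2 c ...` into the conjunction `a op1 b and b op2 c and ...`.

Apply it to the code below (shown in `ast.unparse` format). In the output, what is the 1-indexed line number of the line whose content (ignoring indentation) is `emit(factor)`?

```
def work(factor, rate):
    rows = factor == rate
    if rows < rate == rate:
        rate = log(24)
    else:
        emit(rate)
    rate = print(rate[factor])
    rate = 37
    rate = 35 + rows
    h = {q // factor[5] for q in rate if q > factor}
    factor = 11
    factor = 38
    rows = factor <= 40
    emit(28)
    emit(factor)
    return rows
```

Transformed code:
def work(factor, rate):
    rows = factor == rate
    if rows < rate and rate == rate:
        rate = log(24)
    else:
        emit(rate)
    rate = print(rate[factor])
    rate = 37
    rate = 35 + rows
    h = set()
    for q in rate:
        if q > factor:
            h.add(q // factor[5])
    factor = 11
    factor = 38
    rows = factor <= 40
    emit(28)
    emit(factor)
    return rows

18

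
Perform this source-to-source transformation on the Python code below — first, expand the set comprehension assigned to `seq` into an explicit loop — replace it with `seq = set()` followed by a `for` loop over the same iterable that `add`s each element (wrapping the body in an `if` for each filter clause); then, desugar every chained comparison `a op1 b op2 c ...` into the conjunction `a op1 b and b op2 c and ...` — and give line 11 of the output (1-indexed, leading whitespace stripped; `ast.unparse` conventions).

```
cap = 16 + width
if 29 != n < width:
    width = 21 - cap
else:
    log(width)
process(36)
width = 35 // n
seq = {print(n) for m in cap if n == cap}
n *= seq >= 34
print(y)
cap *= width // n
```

seq.add(print(n))

Transformed code:
cap = 16 + width
if 29 != n and n < width:
    width = 21 - cap
else:
    log(width)
process(36)
width = 35 // n
seq = set()
for m in cap:
    if n == cap:
        seq.add(print(n))
n *= seq >= 34
print(y)
cap *= width // n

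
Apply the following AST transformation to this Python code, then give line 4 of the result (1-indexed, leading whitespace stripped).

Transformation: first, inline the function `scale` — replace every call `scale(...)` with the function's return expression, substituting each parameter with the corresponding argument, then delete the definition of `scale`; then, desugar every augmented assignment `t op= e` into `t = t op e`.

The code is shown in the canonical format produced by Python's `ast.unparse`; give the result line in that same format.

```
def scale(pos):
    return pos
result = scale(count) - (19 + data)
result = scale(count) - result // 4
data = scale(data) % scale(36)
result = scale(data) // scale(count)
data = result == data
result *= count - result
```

result = data // count

Transformed code:
result = count - (19 + data)
result = count - result // 4
data = data % 36
result = data // count
data = result == data
result = result * (count - result)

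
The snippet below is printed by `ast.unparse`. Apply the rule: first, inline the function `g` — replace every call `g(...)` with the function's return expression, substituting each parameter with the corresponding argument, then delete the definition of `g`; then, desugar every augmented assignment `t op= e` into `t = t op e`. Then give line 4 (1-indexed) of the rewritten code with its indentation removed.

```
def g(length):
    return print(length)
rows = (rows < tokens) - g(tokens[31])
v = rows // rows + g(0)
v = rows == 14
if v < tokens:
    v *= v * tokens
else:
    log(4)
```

if v < tokens:

Transformed code:
rows = (rows < tokens) - print(tokens[31])
v = rows // rows + print(0)
v = rows == 14
if v < tokens:
    v = v * (v * tokens)
else:
    log(4)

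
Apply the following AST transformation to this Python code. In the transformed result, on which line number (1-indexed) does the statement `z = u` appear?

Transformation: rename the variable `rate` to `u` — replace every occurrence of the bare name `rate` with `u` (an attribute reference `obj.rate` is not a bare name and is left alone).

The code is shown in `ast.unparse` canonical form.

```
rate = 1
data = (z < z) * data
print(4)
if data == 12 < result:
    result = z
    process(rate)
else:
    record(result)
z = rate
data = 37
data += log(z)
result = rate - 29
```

Transformed code:
u = 1
data = (z < z) * data
print(4)
if data == 12 < result:
    result = z
    process(u)
else:
    record(result)
z = u
data = 37
data += log(z)
result = u - 29

9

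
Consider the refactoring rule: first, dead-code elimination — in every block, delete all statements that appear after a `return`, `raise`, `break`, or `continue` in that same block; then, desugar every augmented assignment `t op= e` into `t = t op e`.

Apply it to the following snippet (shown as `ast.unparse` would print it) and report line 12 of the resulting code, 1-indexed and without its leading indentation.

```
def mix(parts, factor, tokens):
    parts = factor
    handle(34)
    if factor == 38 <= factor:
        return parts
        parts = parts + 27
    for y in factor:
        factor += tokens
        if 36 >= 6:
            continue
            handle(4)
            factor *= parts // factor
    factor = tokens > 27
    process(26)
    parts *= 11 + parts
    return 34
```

Transformed code:
def mix(parts, factor, tokens):
    parts = factor
    handle(34)
    if factor == 38 <= factor:
        return parts
    for y in factor:
        factor = factor + tokens
        if 36 >= 6:
            continue
    factor = tokens > 27
    process(26)
    parts = parts * (11 + parts)
    return 34

parts = parts * (11 + parts)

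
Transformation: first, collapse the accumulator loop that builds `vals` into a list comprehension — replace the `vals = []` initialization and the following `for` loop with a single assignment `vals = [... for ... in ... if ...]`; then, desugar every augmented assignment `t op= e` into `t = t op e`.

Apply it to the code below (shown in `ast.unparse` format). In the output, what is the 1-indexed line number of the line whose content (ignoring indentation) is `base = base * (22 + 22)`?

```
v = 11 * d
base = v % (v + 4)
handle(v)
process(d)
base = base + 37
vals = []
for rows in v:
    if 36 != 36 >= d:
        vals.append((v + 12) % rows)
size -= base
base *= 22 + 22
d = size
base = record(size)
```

Transformed code:
v = 11 * d
base = v % (v + 4)
handle(v)
process(d)
base = base + 37
vals = [(v + 12) % rows for rows in v if 36 != 36 >= d]
size = size - base
base = base * (22 + 22)
d = size
base = record(size)

8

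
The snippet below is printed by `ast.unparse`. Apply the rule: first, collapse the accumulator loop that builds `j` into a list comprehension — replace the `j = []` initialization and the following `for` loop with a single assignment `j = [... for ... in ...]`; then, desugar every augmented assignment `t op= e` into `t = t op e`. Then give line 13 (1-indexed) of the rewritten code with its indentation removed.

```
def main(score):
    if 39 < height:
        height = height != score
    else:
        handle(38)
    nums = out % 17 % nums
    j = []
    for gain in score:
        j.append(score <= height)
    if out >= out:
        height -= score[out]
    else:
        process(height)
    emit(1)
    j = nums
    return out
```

Transformed code:
def main(score):
    if 39 < height:
        height = height != score
    else:
        handle(38)
    nums = out % 17 % nums
    j = [score <= height for gain in score]
    if out >= out:
        height = height - score[out]
    else:
        process(height)
    emit(1)
    j = nums
    return out

j = nums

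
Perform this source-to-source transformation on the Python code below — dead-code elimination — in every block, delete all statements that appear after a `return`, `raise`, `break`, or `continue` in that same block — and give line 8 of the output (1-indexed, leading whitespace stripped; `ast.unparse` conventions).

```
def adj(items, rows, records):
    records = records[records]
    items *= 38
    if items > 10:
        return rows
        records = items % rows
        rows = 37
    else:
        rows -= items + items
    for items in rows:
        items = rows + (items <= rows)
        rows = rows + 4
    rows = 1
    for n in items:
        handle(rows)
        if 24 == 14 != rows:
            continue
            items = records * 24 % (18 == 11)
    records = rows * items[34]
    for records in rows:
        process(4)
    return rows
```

Transformed code:
def adj(items, rows, records):
    records = records[records]
    items *= 38
    if items > 10:
        return rows
    else:
        rows -= items + items
    for items in rows:
        items = rows + (items <= rows)
        rows = rows + 4
    rows = 1
    for n in items:
        handle(rows)
        if 24 == 14 != rows:
            continue
    records = rows * items[34]
    for records in rows:
        process(4)
    return rows

for items in rows:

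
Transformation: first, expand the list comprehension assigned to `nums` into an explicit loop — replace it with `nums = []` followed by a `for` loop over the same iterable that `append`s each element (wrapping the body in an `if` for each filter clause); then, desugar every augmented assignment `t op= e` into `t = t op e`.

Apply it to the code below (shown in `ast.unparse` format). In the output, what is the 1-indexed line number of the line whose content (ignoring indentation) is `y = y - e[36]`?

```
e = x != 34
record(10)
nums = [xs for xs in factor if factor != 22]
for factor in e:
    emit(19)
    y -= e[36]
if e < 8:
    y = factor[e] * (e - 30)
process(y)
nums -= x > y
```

Transformed code:
e = x != 34
record(10)
nums = []
for xs in factor:
    if factor != 22:
        nums.append(xs)
for factor in e:
    emit(19)
    y = y - e[36]
if e < 8:
    y = factor[e] * (e - 30)
process(y)
nums = nums - (x > y)

9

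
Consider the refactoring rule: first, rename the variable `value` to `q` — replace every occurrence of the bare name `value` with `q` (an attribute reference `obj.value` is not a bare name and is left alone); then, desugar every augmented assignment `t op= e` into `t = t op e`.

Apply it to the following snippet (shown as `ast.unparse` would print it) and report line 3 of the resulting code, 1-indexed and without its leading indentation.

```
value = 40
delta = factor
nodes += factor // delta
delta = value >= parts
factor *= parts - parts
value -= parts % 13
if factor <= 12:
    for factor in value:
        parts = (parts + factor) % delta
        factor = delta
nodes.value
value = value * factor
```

nodes = nodes + factor // delta

Transformed code:
q = 40
delta = factor
nodes = nodes + factor // delta
delta = q >= parts
factor = factor * (parts - parts)
q = q - parts % 13
if factor <= 12:
    for factor in q:
        parts = (parts + factor) % delta
        factor = delta
nodes.value
q = q * factor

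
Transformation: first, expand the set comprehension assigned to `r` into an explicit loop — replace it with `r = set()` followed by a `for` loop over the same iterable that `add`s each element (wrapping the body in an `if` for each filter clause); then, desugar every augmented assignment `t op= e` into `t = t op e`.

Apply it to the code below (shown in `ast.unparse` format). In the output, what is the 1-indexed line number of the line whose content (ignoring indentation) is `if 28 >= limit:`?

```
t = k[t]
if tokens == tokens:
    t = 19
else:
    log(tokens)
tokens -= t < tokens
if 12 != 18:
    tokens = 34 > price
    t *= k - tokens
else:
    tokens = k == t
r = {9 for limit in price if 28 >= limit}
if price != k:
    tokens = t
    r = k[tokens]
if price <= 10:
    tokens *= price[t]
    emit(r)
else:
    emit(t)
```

Transformed code:
t = k[t]
if tokens == tokens:
    t = 19
else:
    log(tokens)
tokens = tokens - (t < tokens)
if 12 != 18:
    tokens = 34 > price
    t = t * (k - tokens)
else:
    tokens = k == t
r = set()
for limit in price:
    if 28 >= limit:
        r.add(9)
if price != k:
    tokens = t
    r = k[tokens]
if price <= 10:
    tokens = tokens * price[t]
    emit(r)
else:
    emit(t)

14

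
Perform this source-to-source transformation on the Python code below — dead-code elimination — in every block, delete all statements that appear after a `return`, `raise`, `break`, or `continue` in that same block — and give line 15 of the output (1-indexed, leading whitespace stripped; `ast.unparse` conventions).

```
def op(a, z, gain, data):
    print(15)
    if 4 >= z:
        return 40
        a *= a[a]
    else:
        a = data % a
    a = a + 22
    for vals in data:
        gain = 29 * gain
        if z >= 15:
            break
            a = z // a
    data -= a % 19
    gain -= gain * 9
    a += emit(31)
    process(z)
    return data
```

Transformed code:
def op(a, z, gain, data):
    print(15)
    if 4 >= z:
        return 40
    else:
        a = data % a
    a = a + 22
    for vals in data:
        gain = 29 * gain
        if z >= 15:
            break
    data -= a % 19
    gain -= gain * 9
    a += emit(31)
    process(z)
    return data

process(z)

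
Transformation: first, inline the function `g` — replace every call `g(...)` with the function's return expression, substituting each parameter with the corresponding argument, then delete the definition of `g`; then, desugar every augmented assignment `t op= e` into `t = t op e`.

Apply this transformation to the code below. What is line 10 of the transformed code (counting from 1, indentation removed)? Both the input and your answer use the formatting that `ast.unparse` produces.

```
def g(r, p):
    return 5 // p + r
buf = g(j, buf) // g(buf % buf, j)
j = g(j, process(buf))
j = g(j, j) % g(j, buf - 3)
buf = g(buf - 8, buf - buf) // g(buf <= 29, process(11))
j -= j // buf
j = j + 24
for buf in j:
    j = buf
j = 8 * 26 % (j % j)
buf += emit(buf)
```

buf = buf + emit(buf)

Transformed code:
buf = (5 // buf + j) // (5 // j + buf % buf)
j = 5 // process(buf) + j
j = (5 // j + j) % (5 // (buf - 3) + j)
buf = (5 // (buf - buf) + (buf - 8)) // (5 // process(11) + (buf <= 29))
j = j - j // buf
j = j + 24
for buf in j:
    j = buf
j = 8 * 26 % (j % j)
buf = buf + emit(buf)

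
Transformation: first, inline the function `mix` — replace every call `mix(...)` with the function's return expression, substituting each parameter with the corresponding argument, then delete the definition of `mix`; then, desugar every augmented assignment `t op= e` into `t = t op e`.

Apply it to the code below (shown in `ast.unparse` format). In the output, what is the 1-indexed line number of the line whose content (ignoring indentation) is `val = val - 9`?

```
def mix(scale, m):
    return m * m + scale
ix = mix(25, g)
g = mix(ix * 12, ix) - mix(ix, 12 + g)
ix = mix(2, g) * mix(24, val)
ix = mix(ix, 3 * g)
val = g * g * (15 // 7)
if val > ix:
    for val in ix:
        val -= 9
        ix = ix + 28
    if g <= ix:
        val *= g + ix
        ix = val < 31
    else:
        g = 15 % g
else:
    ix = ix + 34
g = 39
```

8

Transformed code:
ix = g * g + 25
g = ix * ix + ix * 12 - ((12 + g) * (12 + g) + ix)
ix = (g * g + 2) * (val * val + 24)
ix = 3 * g * (3 * g) + ix
val = g * g * (15 // 7)
if val > ix:
    for val in ix:
        val = val - 9
        ix = ix + 28
    if g <= ix:
        val = val * (g + ix)
        ix = val < 31
    else:
        g = 15 % g
else:
    ix = ix + 34
g = 39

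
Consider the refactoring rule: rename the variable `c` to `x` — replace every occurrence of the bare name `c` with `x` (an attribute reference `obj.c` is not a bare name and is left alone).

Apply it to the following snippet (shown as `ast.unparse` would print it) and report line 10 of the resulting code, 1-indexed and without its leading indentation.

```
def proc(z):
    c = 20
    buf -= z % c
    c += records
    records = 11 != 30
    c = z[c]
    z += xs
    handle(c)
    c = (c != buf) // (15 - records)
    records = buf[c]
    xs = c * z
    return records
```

records = buf[x]

Transformed code:
def proc(z):
    x = 20
    buf -= z % x
    x += records
    records = 11 != 30
    x = z[x]
    z += xs
    handle(x)
    x = (x != buf) // (15 - records)
    records = buf[x]
    xs = x * z
    return records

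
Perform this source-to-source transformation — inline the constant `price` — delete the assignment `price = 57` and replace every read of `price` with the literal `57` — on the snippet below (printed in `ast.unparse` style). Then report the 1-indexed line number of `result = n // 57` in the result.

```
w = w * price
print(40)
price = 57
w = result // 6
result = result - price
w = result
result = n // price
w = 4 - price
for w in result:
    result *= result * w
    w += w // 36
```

6

Transformed code:
w = w * 57
print(40)
w = result // 6
result = result - 57
w = result
result = n // 57
w = 4 - 57
for w in result:
    result *= result * w
    w += w // 36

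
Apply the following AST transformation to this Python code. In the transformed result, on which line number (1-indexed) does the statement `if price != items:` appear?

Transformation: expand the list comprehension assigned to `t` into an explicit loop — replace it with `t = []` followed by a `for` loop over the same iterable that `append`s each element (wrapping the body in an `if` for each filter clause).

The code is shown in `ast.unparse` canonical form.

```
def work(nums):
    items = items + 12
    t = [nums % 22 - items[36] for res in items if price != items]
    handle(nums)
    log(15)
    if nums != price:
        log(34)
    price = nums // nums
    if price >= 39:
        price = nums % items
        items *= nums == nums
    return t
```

Transformed code:
def work(nums):
    items = items + 12
    t = []
    for res in items:
        if price != items:
            t.append(nums % 22 - items[36])
    handle(nums)
    log(15)
    if nums != price:
        log(34)
    price = nums // nums
    if price >= 39:
        price = nums % items
        items *= nums == nums
    return t

5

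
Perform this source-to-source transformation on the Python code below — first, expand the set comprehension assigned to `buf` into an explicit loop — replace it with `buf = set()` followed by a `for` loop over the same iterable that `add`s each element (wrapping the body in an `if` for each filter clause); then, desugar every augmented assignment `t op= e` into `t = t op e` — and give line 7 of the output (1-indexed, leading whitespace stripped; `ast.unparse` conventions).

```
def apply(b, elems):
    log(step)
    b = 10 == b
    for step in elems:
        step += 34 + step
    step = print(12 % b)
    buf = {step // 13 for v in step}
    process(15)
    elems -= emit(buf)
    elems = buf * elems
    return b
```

buf = set()

Transformed code:
def apply(b, elems):
    log(step)
    b = 10 == b
    for step in elems:
        step = step + (34 + step)
    step = print(12 % b)
    buf = set()
    for v in step:
        buf.add(step // 13)
    process(15)
    elems = elems - emit(buf)
    elems = buf * elems
    return b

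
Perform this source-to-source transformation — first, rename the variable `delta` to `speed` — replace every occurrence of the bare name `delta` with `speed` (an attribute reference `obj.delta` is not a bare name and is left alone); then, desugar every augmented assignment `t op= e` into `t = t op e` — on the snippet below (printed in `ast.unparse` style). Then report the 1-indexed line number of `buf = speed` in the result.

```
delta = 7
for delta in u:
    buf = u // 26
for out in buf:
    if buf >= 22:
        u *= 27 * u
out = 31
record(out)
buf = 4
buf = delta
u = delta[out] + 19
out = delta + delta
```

Transformed code:
speed = 7
for speed in u:
    buf = u // 26
for out in buf:
    if buf >= 22:
        u = u * (27 * u)
out = 31
record(out)
buf = 4
buf = speed
u = speed[out] + 19
out = speed + speed

10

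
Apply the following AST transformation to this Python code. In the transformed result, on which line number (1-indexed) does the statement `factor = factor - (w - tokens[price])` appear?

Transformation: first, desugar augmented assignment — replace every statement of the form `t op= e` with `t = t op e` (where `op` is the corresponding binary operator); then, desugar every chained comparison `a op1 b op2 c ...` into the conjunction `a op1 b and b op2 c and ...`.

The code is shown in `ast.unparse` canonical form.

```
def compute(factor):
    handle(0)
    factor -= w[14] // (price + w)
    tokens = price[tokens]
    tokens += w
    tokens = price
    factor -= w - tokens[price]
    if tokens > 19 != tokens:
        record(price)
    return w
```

Transformed code:
def compute(factor):
    handle(0)
    factor = factor - w[14] // (price + w)
    tokens = price[tokens]
    tokens = tokens + w
    tokens = price
    factor = factor - (w - tokens[price])
    if tokens > 19 and 19 != tokens:
        record(price)
    return w

7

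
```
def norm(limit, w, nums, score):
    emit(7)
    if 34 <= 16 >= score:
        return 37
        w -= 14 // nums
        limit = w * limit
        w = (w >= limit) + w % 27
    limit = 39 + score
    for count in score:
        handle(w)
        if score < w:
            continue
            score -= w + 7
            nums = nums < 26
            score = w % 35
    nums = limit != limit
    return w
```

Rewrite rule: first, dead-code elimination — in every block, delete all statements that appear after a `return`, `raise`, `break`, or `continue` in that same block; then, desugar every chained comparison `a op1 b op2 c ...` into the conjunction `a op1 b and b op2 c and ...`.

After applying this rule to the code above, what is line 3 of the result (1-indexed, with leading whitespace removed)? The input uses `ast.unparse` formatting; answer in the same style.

Transformed code:
def norm(limit, w, nums, score):
    emit(7)
    if 34 <= 16 and 16 >= score:
        return 37
    limit = 39 + score
    for count in score:
        handle(w)
        if score < w:
            continue
    nums = limit != limit
    return w

if 34 <= 16 and 16 >= score:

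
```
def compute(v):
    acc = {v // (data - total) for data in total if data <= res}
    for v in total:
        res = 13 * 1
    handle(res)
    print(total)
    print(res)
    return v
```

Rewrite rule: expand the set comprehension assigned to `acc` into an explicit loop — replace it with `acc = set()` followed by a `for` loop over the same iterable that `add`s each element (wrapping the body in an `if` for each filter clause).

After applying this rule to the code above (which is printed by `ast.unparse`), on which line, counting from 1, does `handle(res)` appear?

Transformed code:
def compute(v):
    acc = set()
    for data in total:
        if data <= res:
            acc.add(v // (data - total))
    for v in total:
        res = 13 * 1
    handle(res)
    print(total)
    print(res)
    return v

8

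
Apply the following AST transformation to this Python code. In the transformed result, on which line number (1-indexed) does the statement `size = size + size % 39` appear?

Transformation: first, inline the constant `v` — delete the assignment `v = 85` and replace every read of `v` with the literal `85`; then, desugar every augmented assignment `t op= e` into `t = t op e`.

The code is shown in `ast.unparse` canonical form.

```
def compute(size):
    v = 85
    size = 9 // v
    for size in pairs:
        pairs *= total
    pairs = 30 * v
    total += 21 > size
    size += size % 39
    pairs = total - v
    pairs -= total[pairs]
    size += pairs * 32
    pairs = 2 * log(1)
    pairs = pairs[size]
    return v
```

7

Transformed code:
def compute(size):
    size = 9 // 85
    for size in pairs:
        pairs = pairs * total
    pairs = 30 * 85
    total = total + (21 > size)
    size = size + size % 39
    pairs = total - 85
    pairs = pairs - total[pairs]
    size = size + pairs * 32
    pairs = 2 * log(1)
    pairs = pairs[size]
    return 85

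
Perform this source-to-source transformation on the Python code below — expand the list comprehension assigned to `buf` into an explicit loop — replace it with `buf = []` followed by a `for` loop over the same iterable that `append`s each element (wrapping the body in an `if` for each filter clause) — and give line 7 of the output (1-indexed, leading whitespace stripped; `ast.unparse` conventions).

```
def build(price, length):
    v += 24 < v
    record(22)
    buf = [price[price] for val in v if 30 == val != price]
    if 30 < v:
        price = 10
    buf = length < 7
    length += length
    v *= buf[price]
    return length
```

buf.append(price[price])

Transformed code:
def build(price, length):
    v += 24 < v
    record(22)
    buf = []
    for val in v:
        if 30 == val != price:
            buf.append(price[price])
    if 30 < v:
        price = 10
    buf = length < 7
    length += length
    v *= buf[price]
    return length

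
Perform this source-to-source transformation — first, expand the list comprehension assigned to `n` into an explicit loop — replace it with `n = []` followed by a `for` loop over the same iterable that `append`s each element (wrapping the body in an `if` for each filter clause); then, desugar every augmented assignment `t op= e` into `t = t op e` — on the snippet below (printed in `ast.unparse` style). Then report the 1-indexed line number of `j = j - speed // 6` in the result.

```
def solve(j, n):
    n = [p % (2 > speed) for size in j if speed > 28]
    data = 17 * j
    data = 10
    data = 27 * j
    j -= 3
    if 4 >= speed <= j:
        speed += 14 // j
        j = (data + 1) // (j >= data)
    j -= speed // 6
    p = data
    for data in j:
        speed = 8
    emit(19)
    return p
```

13

Transformed code:
def solve(j, n):
    n = []
    for size in j:
        if speed > 28:
            n.append(p % (2 > speed))
    data = 17 * j
    data = 10
    data = 27 * j
    j = j - 3
    if 4 >= speed <= j:
        speed = speed + 14 // j
        j = (data + 1) // (j >= data)
    j = j - speed // 6
    p = data
    for data in j:
        speed = 8
    emit(19)
    return p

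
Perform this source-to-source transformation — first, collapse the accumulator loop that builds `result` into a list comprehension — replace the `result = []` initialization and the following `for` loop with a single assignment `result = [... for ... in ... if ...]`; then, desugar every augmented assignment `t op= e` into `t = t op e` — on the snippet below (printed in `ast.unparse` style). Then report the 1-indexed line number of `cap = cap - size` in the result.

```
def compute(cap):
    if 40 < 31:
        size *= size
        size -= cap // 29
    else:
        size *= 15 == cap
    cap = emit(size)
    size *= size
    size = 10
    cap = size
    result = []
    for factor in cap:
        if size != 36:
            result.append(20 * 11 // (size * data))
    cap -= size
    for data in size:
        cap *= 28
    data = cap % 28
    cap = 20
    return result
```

12

Transformed code:
def compute(cap):
    if 40 < 31:
        size = size * size
        size = size - cap // 29
    else:
        size = size * (15 == cap)
    cap = emit(size)
    size = size * size
    size = 10
    cap = size
    result = [20 * 11 // (size * data) for factor in cap if size != 36]
    cap = cap - size
    for data in size:
        cap = cap * 28
    data = cap % 28
    cap = 20
    return result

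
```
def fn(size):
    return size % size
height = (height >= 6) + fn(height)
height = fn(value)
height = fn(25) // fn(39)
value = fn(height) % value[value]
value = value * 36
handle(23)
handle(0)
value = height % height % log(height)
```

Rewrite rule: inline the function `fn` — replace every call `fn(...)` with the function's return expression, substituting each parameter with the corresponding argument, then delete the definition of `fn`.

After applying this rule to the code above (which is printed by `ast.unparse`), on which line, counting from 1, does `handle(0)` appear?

7

Transformed code:
height = (height >= 6) + height % height
height = value % value
height = 25 % 25 // (39 % 39)
value = height % height % value[value]
value = value * 36
handle(23)
handle(0)
value = height % height % log(height)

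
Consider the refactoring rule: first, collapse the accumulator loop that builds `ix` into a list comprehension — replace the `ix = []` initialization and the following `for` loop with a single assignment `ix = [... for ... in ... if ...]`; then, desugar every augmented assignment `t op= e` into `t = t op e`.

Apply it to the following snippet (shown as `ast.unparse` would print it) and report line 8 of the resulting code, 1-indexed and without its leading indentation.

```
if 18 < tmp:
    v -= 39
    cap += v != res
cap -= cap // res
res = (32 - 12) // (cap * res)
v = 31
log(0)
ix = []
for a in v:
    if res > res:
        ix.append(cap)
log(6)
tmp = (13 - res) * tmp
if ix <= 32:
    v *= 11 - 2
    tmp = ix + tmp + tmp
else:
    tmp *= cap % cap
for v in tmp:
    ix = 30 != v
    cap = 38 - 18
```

ix = [cap for a in v if res > res]

Transformed code:
if 18 < tmp:
    v = v - 39
    cap = cap + (v != res)
cap = cap - cap // res
res = (32 - 12) // (cap * res)
v = 31
log(0)
ix = [cap for a in v if res > res]
log(6)
tmp = (13 - res) * tmp
if ix <= 32:
    v = v * (11 - 2)
    tmp = ix + tmp + tmp
else:
    tmp = tmp * (cap % cap)
for v in tmp:
    ix = 30 != v
    cap = 38 - 18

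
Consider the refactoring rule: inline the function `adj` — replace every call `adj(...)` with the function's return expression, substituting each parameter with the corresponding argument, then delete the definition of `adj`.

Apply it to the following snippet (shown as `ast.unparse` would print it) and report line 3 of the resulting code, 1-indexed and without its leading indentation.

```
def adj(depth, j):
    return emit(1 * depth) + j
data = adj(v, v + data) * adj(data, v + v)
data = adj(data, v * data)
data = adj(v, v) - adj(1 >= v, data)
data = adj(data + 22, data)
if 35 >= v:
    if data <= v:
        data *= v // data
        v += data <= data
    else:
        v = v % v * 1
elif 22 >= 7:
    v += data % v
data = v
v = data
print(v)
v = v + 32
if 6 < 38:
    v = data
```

Transformed code:
data = (emit(1 * v) + (v + data)) * (emit(1 * data) + (v + v))
data = emit(1 * data) + v * data
data = emit(1 * v) + v - (emit(1 * (1 >= v)) + data)
data = emit(1 * (data + 22)) + data
if 35 >= v:
    if data <= v:
        data *= v // data
        v += data <= data
    else:
        v = v % v * 1
elif 22 >= 7:
    v += data % v
data = v
v = data
print(v)
v = v + 32
if 6 < 38:
    v = data

data = emit(1 * v) + v - (emit(1 * (1 >= v)) + data)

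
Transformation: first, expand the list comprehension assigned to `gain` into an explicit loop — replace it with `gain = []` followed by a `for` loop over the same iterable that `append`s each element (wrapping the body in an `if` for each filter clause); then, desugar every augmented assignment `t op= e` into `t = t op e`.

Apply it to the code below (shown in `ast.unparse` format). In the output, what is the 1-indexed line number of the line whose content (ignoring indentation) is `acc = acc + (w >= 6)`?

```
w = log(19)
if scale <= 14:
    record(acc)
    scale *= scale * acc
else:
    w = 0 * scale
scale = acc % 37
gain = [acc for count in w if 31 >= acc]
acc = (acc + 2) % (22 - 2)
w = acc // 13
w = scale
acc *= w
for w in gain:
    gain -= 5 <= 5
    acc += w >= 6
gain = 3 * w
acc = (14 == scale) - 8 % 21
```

18

Transformed code:
w = log(19)
if scale <= 14:
    record(acc)
    scale = scale * (scale * acc)
else:
    w = 0 * scale
scale = acc % 37
gain = []
for count in w:
    if 31 >= acc:
        gain.append(acc)
acc = (acc + 2) % (22 - 2)
w = acc // 13
w = scale
acc = acc * w
for w in gain:
    gain = gain - (5 <= 5)
    acc = acc + (w >= 6)
gain = 3 * w
acc = (14 == scale) - 8 % 21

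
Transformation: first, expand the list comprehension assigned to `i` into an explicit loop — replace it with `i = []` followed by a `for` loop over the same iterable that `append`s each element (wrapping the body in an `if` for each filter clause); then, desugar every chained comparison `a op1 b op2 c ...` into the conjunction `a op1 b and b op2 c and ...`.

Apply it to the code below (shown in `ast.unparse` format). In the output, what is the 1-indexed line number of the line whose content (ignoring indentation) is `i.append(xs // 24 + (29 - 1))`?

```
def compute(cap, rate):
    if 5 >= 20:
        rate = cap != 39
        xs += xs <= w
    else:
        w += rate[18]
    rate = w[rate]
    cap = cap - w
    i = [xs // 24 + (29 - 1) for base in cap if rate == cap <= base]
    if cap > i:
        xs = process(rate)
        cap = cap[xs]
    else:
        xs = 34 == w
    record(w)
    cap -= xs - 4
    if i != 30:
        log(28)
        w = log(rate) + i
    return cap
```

Transformed code:
def compute(cap, rate):
    if 5 >= 20:
        rate = cap != 39
        xs += xs <= w
    else:
        w += rate[18]
    rate = w[rate]
    cap = cap - w
    i = []
    for base in cap:
        if rate == cap and cap <= base:
            i.append(xs // 24 + (29 - 1))
    if cap > i:
        xs = process(rate)
        cap = cap[xs]
    else:
        xs = 34 == w
    record(w)
    cap -= xs - 4
    if i != 30:
        log(28)
        w = log(rate) + i
    return cap

12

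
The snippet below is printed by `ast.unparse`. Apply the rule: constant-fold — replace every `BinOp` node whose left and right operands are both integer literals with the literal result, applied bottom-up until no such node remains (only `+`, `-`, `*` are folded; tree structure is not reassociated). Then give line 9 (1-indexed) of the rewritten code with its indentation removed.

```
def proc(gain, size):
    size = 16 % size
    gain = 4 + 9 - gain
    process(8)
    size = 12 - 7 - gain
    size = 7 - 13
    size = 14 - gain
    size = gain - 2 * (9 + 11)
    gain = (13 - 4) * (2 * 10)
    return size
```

gain = 180

Transformed code:
def proc(gain, size):
    size = 16 % size
    gain = 13 - gain
    process(8)
    size = 5 - gain
    size = -6
    size = 14 - gain
    size = gain - 40
    gain = 180
    return size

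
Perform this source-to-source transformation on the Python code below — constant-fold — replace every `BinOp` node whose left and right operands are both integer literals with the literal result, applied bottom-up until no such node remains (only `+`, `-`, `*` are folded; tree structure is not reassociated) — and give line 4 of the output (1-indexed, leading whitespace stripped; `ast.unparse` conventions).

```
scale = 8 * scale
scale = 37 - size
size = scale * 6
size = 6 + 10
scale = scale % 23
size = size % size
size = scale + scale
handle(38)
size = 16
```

Transformed code:
scale = 8 * scale
scale = 37 - size
size = scale * 6
size = 16
scale = scale % 23
size = size % size
size = scale + scale
handle(38)
size = 16

size = 16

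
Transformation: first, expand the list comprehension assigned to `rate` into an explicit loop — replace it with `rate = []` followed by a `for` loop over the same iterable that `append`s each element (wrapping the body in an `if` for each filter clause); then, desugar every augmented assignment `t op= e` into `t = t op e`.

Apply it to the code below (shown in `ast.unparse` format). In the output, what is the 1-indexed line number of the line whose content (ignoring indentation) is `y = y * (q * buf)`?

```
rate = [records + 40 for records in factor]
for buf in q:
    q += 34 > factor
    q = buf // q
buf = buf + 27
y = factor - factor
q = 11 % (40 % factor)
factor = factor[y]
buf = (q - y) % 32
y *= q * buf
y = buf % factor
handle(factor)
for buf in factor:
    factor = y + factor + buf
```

Transformed code:
rate = []
for records in factor:
    rate.append(records + 40)
for buf in q:
    q = q + (34 > factor)
    q = buf // q
buf = buf + 27
y = factor - factor
q = 11 % (40 % factor)
factor = factor[y]
buf = (q - y) % 32
y = y * (q * buf)
y = buf % factor
handle(factor)
for buf in factor:
    factor = y + factor + buf

12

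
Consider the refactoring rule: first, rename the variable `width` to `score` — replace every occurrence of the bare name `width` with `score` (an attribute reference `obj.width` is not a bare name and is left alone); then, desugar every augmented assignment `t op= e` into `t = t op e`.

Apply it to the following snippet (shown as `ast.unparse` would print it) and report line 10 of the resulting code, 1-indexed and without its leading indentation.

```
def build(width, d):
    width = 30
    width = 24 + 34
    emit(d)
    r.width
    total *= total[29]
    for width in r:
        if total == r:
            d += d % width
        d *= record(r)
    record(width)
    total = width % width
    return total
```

d = d * record(r)

Transformed code:
def build(score, d):
    score = 30
    score = 24 + 34
    emit(d)
    r.width
    total = total * total[29]
    for score in r:
        if total == r:
            d = d + d % score
        d = d * record(r)
    record(score)
    total = score % score
    return total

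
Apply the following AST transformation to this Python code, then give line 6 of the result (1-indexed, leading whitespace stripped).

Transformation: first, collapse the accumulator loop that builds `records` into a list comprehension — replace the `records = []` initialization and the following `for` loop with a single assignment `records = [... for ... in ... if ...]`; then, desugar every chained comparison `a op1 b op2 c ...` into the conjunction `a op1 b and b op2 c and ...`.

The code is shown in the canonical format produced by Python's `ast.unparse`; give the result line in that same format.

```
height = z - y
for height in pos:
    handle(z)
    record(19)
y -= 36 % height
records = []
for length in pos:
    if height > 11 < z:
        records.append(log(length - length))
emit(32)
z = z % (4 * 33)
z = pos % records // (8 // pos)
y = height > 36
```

records = [log(length - length) for length in pos if height > 11 and 11 < z]

Transformed code:
height = z - y
for height in pos:
    handle(z)
    record(19)
y -= 36 % height
records = [log(length - length) for length in pos if height > 11 and 11 < z]
emit(32)
z = z % (4 * 33)
z = pos % records // (8 // pos)
y = height > 36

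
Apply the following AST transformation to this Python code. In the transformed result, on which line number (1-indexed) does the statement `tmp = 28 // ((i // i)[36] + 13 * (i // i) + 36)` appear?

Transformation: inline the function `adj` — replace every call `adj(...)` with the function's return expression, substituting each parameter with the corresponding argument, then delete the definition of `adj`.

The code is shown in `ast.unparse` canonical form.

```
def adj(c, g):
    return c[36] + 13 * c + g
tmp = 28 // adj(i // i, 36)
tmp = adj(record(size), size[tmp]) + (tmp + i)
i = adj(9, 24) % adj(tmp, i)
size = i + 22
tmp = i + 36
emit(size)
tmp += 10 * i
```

1

Transformed code:
tmp = 28 // ((i // i)[36] + 13 * (i // i) + 36)
tmp = record(size)[36] + 13 * record(size) + size[tmp] + (tmp + i)
i = (9[36] + 13 * 9 + 24) % (tmp[36] + 13 * tmp + i)
size = i + 22
tmp = i + 36
emit(size)
tmp += 10 * i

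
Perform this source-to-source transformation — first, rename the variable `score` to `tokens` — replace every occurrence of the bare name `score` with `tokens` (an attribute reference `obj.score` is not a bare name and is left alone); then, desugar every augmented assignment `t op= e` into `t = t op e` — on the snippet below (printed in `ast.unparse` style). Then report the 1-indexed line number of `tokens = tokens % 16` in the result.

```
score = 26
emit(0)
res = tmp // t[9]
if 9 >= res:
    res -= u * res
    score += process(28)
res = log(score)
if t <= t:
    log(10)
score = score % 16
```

10

Transformed code:
tokens = 26
emit(0)
res = tmp // t[9]
if 9 >= res:
    res = res - u * res
    tokens = tokens + process(28)
res = log(tokens)
if t <= t:
    log(10)
tokens = tokens % 16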